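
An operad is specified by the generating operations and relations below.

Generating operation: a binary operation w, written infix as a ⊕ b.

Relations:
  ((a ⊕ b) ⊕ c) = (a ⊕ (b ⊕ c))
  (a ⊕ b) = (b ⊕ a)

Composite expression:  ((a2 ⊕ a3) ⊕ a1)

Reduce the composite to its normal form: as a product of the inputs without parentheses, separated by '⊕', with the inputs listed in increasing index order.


a1 ⊕ a2 ⊕ a3

Key point: w commutes, so take the a-inputs in any fixed order.
(a2 ⊕ a3) unparenthesizes to a2 ⊕ a3
((a2 ⊕ a3) ⊕ a1) unparenthesizes to a2 ⊕ a3 ⊕ a1
commutativity sorts the factors: a1 ⊕ a2 ⊕ a3


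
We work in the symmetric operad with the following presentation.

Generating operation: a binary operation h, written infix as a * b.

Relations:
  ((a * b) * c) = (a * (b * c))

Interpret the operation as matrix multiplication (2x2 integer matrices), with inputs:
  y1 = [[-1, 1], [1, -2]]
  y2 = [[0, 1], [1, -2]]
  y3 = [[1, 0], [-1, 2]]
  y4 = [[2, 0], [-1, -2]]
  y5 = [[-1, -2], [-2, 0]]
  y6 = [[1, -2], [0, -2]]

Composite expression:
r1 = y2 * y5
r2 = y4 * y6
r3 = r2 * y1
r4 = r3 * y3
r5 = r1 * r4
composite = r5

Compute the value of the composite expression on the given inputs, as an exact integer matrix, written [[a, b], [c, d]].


(y2 * y5) = [[-2, 0], [3, -2]]
(y4 * y6) = [[2, -4], [-1, 6]]
((y4 * y6) * y1) = [[-6, 10], [7, -13]]
(((y4 * y6) * y1) * y3) = [[-16, 20], [20, -26]]
((y2 * y5) * (((y4 * y6) * y1) * y3)) = [[32, -40], [-88, 112]]

[[32, -40], [-88, 112]]


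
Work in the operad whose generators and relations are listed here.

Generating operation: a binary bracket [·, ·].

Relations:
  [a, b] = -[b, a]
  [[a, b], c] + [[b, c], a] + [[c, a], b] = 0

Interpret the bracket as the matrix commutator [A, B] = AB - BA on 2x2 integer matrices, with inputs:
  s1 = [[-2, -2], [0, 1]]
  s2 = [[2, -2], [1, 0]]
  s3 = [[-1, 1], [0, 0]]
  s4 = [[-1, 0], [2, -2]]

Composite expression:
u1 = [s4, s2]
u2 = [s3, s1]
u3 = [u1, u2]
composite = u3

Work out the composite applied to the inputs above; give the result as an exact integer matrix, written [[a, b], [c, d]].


[[-15, 40], [0, 15]]

[s4, s2] = [[4, -2], [3, -4]]
[s3, s1] = [[0, 5], [0, 0]]
[[s4, s2], [s3, s1]] = [[-15, 40], [0, 15]]


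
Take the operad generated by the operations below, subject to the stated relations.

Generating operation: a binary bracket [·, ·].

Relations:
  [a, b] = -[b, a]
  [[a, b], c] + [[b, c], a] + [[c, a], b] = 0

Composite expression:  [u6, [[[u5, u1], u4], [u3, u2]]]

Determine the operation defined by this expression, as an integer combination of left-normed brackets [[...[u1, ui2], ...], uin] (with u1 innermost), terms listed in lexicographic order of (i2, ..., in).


In the tensor algebra, words opening u1 carry the u1-anchored form.
Composite bracket: [u6, [[[u5, u1], u4], [u3, u2]]]
Under [a, b] = ab - ba we get 32 signed associative words (2^5 = 32).
Coefficients come from the u1-initial words:
  u1u5u4u2u3u6 appears with sign -1, giving the term -[[[[[u1, u5], u4], u2], u3], u6]
  u1u5u4u3u2u6 appears with sign +1, giving the term +[[[[[u1, u5], u4], u3], u2], u6]

-[[[[[u1, u5], u4], u2], u3], u6] + [[[[[u1, u5], u4], u3], u2], u6]


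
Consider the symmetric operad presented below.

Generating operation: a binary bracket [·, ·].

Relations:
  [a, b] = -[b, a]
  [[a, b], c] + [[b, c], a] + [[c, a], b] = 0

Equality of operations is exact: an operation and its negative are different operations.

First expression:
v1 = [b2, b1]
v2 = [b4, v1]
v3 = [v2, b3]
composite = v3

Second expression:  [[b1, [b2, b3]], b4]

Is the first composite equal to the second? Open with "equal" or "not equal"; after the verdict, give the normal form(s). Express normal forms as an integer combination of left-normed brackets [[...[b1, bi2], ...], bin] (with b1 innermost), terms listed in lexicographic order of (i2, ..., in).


not equal; first: [[[b1, b2], b4], b3]; second: [[[b1, b2], b3], b4] - [[[b1, b3], b2], b4]

Normal form of the first expression: [[[b1, b2], b4], b3]
Normal form of the second expression: [[[b1, b2], b3], b4] - [[[b1, b3], b2], b4]
The normal forms differ: not equal.


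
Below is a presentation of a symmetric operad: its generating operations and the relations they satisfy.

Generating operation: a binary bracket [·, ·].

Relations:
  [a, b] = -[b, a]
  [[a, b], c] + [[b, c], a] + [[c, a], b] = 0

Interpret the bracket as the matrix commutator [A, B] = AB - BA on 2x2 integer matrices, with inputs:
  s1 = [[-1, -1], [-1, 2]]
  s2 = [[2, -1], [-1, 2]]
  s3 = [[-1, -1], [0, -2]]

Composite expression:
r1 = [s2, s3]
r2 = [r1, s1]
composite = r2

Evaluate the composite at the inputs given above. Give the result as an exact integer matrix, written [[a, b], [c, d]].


[s2, s3] = [[-1, 1], [-1, 1]]
[[s2, s3], s1] = [[-2, 5], [1, 2]]

[[-2, 5], [1, 2]]


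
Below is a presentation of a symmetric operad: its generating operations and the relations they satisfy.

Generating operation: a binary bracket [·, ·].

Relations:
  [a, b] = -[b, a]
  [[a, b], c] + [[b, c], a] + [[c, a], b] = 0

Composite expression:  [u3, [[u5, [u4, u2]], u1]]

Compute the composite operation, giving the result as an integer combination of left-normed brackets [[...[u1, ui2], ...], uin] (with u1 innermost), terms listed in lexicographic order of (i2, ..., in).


[[[[u1, u2], u4], u5], u3] - [[[[u1, u4], u2], u5], u3] - [[[[u1, u5], u2], u4], u3] + [[[[u1, u5], u4], u2], u3]

A multilinear Lie element is pinned by u1-initial words (u1 innermost).
Composite bracket: [u3, [[u5, [u4, u2]], u1]]
Full expansion: 16 signed words from ab - ba (2^4 = 16).
Coefficients come from the u1-initial words:
  u1u2u4u5u3 appears with sign +1, giving the term +[[[[u1, u2], u4], u5], u3]
  u1u4u2u5u3 appears with sign -1, giving the term -[[[[u1, u4], u2], u5], u3]
  u1u5u2u4u3 appears with sign -1, giving the term -[[[[u1, u5], u2], u4], u3]
  u1u5u4u2u3 appears with sign +1, giving the term +[[[[u1, u5], u4], u2], u3]


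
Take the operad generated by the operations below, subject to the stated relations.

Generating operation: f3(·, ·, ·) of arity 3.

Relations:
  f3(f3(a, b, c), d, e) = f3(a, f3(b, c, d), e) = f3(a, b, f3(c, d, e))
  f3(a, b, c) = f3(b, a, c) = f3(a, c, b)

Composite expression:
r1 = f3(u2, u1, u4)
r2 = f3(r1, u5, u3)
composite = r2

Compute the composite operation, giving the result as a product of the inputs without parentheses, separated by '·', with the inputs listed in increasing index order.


u1 · u2 · u3 · u4 · u5

Key point: f3 commutes, so take the u-inputs in any fixed order.
f3(u2, u1, u4) collapses to u2 · u1 · u4
f3(f3(u2, u1, u4), u5, u3) collapses to u2 · u1 · u4 · u5 · u3
rearranged into index order: u1 · u2 · u3 · u4 · u5


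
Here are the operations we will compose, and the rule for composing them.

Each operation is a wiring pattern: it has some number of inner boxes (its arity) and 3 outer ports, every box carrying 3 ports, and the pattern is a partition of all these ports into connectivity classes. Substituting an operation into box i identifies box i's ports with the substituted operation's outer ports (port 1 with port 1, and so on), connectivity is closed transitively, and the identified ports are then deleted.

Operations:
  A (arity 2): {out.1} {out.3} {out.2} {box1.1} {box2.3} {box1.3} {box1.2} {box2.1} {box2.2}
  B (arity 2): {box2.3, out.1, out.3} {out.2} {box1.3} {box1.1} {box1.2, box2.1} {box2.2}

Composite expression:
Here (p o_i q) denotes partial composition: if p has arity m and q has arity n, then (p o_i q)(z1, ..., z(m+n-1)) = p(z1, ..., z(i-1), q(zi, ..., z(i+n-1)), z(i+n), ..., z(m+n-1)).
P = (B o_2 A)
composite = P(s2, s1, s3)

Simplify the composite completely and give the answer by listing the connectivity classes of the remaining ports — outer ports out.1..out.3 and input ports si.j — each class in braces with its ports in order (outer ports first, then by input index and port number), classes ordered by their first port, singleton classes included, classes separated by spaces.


{out.1, out.3} {out.2} {s1.1} {s1.2} {s1.3} {s2.1} {s2.2} {s2.3} {s3.1} {s3.2} {s3.3}

Substituting into B glues patterns; closure does the rest.
composing A on (s1, s3), with out.j its own outer ports: {out.1} {out.2} {out.3} {s1.1} {s1.2} {s1.3} {s3.1} {s3.2} {s3.3}
composing B on (s2, s1, s3), with out.j its own outer ports: {out.1, out.3} {out.2} {s1.1} {s1.2} {s1.3} {s2.1} {s2.2} {s2.3} {s3.1} {s3.2} {s3.3}


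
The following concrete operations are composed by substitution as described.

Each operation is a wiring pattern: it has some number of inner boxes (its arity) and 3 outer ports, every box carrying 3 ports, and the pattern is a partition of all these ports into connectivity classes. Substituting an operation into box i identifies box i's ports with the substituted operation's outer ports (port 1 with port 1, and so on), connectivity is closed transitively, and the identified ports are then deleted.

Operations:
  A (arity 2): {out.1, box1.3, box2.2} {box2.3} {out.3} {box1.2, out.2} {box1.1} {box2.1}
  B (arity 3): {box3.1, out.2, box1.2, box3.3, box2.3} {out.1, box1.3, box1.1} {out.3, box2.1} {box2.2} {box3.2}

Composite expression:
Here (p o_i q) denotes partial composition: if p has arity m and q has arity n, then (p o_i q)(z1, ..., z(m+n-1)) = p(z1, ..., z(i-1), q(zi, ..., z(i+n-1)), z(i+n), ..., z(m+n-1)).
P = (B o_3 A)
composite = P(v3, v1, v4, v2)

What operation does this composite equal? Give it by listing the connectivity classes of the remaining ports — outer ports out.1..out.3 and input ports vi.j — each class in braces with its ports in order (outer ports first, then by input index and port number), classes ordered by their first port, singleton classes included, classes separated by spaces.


Reachability decides: close wires over B-identified ports.
stage A: inputs (v4, v2), connectivity {out.1, v2.2, v4.3} {out.2, v4.2} {out.3} {v2.1} {v2.3} {v4.1}, out.j its boundary
stage B: inputs (v3, v1, v4, v2), connectivity {out.1, v3.1, v3.3} {out.2, v1.3, v2.2, v3.2, v4.3} {out.3, v1.1} {v1.2} {v2.1} {v2.3} {v4.1} {v4.2}, out.j its boundary

{out.1, v3.1, v3.3} {out.2, v1.3, v2.2, v3.2, v4.3} {out.3, v1.1} {v1.2} {v2.1} {v2.3} {v4.1} {v4.2}


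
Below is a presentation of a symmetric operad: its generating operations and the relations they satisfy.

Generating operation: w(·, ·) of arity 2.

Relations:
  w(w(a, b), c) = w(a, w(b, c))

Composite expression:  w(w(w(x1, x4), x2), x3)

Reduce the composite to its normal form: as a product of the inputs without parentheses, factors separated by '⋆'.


x1 ⋆ x4 ⋆ x2 ⋆ x3

Under associativity of w, the answer is the x's in reading order.
w(x1, x4) reduces to x1 ⋆ x4
w(w(x1, x4), x2) reduces to x1 ⋆ x4 ⋆ x2
w(w(w(x1, x4), x2), x3) reduces to x1 ⋆ x4 ⋆ x2 ⋆ x3


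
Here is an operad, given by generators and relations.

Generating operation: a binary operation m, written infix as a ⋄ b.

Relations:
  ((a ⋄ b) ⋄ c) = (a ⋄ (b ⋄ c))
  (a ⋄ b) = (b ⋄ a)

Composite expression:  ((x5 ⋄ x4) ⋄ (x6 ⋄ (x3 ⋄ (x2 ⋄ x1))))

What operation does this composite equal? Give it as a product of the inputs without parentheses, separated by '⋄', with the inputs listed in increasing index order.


With m associative and commutative, the x-input set is all that matters.
(x5 ⋄ x4) linearizes to x5 ⋄ x4
(x2 ⋄ x1) linearizes to x2 ⋄ x1
(x3 ⋄ (x2 ⋄ x1)) linearizes to x3 ⋄ x2 ⋄ x1
(x6 ⋄ (x3 ⋄ (x2 ⋄ x1))) linearizes to x6 ⋄ x3 ⋄ x2 ⋄ x1
((x5 ⋄ x4) ⋄ (x6 ⋄ (x3 ⋄ (x2 ⋄ x1)))) linearizes to x5 ⋄ x4 ⋄ x6 ⋄ x3 ⋄ x2 ⋄ x1
sorting the factors by input index: x1 ⋄ x2 ⋄ x3 ⋄ x4 ⋄ x5 ⋄ x6

x1 ⋄ x2 ⋄ x3 ⋄ x4 ⋄ x5 ⋄ x6


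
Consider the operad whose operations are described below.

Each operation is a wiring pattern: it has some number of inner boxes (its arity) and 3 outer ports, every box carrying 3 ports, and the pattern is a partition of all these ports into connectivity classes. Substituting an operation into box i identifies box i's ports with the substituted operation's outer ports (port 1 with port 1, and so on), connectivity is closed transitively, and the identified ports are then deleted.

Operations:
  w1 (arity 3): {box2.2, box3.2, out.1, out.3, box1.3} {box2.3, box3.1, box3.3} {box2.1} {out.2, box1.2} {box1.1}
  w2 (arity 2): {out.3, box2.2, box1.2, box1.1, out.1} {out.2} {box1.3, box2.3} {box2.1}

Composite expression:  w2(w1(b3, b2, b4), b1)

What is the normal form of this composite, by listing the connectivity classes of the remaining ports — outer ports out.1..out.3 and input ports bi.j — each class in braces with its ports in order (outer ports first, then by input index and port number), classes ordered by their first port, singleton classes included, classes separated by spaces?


Substituting into w2 glues patterns; closure does the rest.
through w1, on inputs (b3, b2, b4): {out.1, out.3, b2.2, b3.3, b4.2} {out.2, b3.2} {b2.1} {b2.3, b4.1, b4.3} {b3.1} (out.j = stage outer ports)
through w2, on inputs (b3, b2, b4, b1): {out.1, out.3, b1.2, b1.3, b2.2, b3.2, b3.3, b4.2} {out.2} {b1.1} {b2.1} {b2.3, b4.1, b4.3} {b3.1} (out.j = stage outer ports)

{out.1, out.3, b1.2, b1.3, b2.2, b3.2, b3.3, b4.2} {out.2} {b1.1} {b2.1} {b2.3, b4.1, b4.3} {b3.1}


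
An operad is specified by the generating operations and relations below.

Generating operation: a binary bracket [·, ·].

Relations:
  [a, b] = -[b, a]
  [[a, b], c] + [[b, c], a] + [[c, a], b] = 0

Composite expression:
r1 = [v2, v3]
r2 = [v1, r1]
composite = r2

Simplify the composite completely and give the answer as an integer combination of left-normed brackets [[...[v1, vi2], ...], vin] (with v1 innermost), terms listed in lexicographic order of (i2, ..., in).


[[v1, v2], v3] - [[v1, v3], v2]


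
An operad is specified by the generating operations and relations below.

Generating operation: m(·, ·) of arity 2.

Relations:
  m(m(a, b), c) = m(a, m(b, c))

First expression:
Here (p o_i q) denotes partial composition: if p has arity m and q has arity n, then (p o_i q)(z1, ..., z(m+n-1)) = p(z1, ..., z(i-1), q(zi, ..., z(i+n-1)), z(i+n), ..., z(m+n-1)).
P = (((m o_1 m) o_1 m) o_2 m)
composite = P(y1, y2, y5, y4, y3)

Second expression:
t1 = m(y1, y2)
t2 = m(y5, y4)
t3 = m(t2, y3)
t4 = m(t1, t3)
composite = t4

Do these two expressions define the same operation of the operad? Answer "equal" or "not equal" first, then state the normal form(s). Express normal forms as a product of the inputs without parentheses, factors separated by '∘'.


equal; the common form is y1 ∘ y2 ∘ y5 ∘ y4 ∘ y3

The first composite normalizes to y1 ∘ y2 ∘ y5 ∘ y4 ∘ y3
The second composite normalizes to y1 ∘ y2 ∘ y5 ∘ y4 ∘ y3
The normal forms match — equal.


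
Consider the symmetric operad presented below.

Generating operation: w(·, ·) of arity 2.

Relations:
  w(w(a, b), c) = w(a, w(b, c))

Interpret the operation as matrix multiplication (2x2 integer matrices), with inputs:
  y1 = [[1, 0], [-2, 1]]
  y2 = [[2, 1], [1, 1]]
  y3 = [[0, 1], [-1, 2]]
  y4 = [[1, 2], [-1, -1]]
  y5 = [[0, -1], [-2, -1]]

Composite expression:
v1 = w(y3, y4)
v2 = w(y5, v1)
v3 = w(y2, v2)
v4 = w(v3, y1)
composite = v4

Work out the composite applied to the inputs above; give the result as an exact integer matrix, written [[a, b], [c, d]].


w(y3, y4) = [[-1, -1], [-3, -4]]
w(y5, w(y3, y4)) = [[3, 4], [5, 6]]
w(y2, w(y5, w(y3, y4))) = [[11, 14], [8, 10]]
w(w(y2, w(y5, w(y3, y4))), y1) = [[-17, 14], [-12, 10]]

[[-17, 14], [-12, 10]]


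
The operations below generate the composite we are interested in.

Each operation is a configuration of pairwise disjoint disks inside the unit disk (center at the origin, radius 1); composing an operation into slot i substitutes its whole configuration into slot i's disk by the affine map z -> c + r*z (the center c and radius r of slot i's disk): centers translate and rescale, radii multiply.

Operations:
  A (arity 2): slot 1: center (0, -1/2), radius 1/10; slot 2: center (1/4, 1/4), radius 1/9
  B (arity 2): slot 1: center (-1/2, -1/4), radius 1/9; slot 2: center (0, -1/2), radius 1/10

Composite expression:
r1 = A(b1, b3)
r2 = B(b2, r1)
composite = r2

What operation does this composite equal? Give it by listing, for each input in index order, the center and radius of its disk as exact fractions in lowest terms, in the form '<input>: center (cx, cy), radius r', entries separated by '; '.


b1: center (0, -11/20), radius 1/100; b2: center (-1/2, -1/4), radius 1/9; b3: center (1/40, -19/40), radius 1/90


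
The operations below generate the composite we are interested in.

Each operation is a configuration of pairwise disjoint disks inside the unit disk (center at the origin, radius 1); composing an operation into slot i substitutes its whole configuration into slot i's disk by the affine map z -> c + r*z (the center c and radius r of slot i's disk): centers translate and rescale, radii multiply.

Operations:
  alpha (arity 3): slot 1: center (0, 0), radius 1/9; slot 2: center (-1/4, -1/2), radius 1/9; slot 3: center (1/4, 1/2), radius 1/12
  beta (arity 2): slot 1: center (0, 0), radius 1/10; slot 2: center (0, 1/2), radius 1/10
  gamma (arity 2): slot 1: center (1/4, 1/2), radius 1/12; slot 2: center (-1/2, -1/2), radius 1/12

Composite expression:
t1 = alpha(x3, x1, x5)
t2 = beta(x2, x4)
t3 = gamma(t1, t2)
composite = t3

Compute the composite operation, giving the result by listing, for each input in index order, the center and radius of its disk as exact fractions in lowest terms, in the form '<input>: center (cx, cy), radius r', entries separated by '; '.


x1: center (11/48, 11/24), radius 1/108; x2: center (-1/2, -1/2), radius 1/120; x3: center (1/4, 1/2), radius 1/108; x4: center (-1/2, -11/24), radius 1/120; x5: center (13/48, 13/24), radius 1/144

Each x-disk chains the slot maps above it in gamma; radii multiply.
for x3, the 2-step affine chain lands on center (1/4, 1/2), radius 1/108
for x1, the 2-step affine chain lands on center (11/48, 11/24), radius 1/108
for x5, the 2-step affine chain lands on center (13/48, 13/24), radius 1/144
for x2, the 2-step affine chain lands on center (-1/2, -1/2), radius 1/120
for x4, the 2-step affine chain lands on center (-1/2, -11/24), radius 1/120


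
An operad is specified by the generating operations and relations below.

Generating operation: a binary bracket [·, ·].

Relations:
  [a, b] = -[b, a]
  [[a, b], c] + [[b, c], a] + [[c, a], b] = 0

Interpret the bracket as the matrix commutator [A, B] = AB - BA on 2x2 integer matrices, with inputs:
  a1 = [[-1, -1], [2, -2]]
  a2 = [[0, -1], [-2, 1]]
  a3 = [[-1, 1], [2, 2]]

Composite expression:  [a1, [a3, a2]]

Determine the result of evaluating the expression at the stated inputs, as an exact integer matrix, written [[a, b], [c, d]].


[[0, 4], [8, 0]]

[a3, a2] = [[0, 4], [-8, 0]]
[a1, [a3, a2]] = [[0, 4], [8, 0]]


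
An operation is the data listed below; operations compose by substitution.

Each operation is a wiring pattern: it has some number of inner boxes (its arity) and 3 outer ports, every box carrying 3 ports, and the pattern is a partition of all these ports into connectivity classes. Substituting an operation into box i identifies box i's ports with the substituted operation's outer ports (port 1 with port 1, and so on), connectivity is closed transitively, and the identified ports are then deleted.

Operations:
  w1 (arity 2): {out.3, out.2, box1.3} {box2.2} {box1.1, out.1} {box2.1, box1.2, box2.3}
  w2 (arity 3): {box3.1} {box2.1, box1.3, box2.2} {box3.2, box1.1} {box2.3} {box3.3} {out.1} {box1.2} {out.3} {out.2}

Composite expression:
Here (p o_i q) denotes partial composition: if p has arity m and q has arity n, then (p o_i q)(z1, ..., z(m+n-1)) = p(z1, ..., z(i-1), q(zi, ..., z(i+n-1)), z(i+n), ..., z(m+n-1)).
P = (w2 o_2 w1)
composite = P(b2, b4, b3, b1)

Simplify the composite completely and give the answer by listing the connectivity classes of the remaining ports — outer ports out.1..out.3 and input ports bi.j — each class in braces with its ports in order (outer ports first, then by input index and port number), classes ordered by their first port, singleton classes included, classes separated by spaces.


{out.1} {out.2} {out.3} {b1.1} {b1.2, b2.1} {b1.3} {b2.2} {b2.3, b4.1, b4.3} {b3.1, b3.3, b4.2} {b3.2}

Connectivity passes through glued w2-boundaries; trace each wire chain.
after w1, the pattern on (b4, b3) reads {out.1, b4.1} {out.2, out.3, b4.3} {b3.1, b3.3, b4.2} {b3.2} (out.j = its outer ports)
after w2, the pattern on (b2, b4, b3, b1) reads {out.1} {out.2} {out.3} {b1.1} {b1.2, b2.1} {b1.3} {b2.2} {b2.3, b4.1, b4.3} {b3.1, b3.3, b4.2} {b3.2} (out.j = its outer ports)


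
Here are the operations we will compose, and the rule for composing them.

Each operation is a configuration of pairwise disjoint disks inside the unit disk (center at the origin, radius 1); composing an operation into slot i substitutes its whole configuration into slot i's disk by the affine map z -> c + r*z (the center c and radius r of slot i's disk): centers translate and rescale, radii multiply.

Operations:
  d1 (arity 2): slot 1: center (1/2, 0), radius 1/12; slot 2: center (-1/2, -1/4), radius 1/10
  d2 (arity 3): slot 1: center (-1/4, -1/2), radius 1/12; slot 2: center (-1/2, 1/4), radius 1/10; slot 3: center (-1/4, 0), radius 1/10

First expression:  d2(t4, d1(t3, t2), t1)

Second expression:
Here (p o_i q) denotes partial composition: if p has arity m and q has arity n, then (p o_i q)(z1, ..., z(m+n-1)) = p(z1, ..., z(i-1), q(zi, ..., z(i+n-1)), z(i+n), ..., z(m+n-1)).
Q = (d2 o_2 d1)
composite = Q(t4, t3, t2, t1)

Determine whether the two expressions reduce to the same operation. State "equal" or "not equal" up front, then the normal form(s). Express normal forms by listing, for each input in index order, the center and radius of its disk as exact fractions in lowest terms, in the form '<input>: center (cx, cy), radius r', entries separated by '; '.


In normal form, the first expression is t1: center (-1/4, 0), radius 1/10; t2: center (-11/20, 9/40), radius 1/100; t3: center (-9/20, 1/4), radius 1/120; t4: center (-1/4, -1/2), radius 1/12
In normal form, the second expression is t1: center (-1/4, 0), radius 1/10; t2: center (-11/20, 9/40), radius 1/100; t3: center (-9/20, 1/4), radius 1/120; t4: center (-1/4, -1/2), radius 1/12
The forms coincide; equal.

equal; the common form is t1: center (-1/4, 0), radius 1/10; t2: center (-11/20, 9/40), radius 1/100; t3: center (-9/20, 1/4), radius 1/120; t4: center (-1/4, -1/2), radius 1/12


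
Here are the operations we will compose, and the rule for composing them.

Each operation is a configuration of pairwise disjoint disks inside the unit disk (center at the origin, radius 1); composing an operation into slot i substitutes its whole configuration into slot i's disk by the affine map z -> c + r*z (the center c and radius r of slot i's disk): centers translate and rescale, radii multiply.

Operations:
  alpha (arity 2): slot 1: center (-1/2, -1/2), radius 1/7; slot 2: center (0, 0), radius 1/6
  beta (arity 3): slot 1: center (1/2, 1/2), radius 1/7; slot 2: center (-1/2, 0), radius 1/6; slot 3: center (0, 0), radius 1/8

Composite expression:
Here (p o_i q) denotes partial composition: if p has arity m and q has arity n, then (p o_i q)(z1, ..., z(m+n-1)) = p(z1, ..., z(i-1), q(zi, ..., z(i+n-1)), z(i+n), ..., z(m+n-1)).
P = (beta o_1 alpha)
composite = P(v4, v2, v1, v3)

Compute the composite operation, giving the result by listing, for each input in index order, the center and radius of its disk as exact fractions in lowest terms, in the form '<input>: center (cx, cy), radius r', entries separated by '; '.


v1: center (-1/2, 0), radius 1/6; v2: center (1/2, 1/2), radius 1/42; v3: center (0, 0), radius 1/8; v4: center (3/7, 3/7), radius 1/49

Nesting under beta composes maps z -> c + r*z down each v-path.
for v4, the 2-step affine chain lands on center (3/7, 3/7), radius 1/49
for v2, the 2-step affine chain lands on center (1/2, 1/2), radius 1/42
for v1, the 1-step affine chain lands on center (-1/2, 0), radius 1/6
for v3, the 1-step affine chain lands on center (0, 0), radius 1/8


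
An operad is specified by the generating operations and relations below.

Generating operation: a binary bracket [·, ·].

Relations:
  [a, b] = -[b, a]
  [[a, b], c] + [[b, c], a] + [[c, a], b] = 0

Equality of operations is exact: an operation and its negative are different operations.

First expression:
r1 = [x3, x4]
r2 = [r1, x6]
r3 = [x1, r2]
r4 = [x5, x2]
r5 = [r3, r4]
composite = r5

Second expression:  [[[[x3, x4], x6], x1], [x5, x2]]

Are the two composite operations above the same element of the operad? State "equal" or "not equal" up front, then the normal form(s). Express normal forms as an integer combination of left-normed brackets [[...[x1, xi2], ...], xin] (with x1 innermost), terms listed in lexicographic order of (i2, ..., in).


The first expression, normalized: -[[[[[x1, x3], x4], x6], x2], x5] + [[[[[x1, x3], x4], x6], x5], x2] + [[[[[x1, x4], x3], x6], x2], x5] - [[[[[x1, x4], x3], x6], x5], x2] + [[[[[x1, x6], x3], x4], x2], x5] - [[[[[x1, x6], x3], x4], x5], x2] - [[[[[x1, x6], x4], x3], x2], x5] + [[[[[x1, x6], x4], x3], x5], x2]
The second expression, normalized: [[[[[x1, x3], x4], x6], x2], x5] - [[[[[x1, x3], x4], x6], x5], x2] - [[[[[x1, x4], x3], x6], x2], x5] + [[[[[x1, x4], x3], x6], x5], x2] - [[[[[x1, x6], x3], x4], x2], x5] + [[[[[x1, x6], x3], x4], x5], x2] + [[[[[x1, x6], x4], x3], x2], x5] - [[[[[x1, x6], x4], x3], x5], x2]
They disagree, so not equal.

not equal; the first gives -[[[[[x1, x3], x4], x6], x2], x5] + [[[[[x1, x3], x4], x6], x5], x2] + [[[[[x1, x4], x3], x6], x2], x5] - [[[[[x1, x4], x3], x6], x5], x2] + [[[[[x1, x6], x3], x4], x2], x5] - [[[[[x1, x6], x3], x4], x5], x2] - [[[[[x1, x6], x4], x3], x2], x5] + [[[[[x1, x6], x4], x3], x5], x2] and the second [[[[[x1, x3], x4], x6], x2], x5] - [[[[[x1, x3], x4], x6], x5], x2] - [[[[[x1, x4], x3], x6], x2], x5] + [[[[[x1, x4], x3], x6], x5], x2] - [[[[[x1, x6], x3], x4], x2], x5] + [[[[[x1, x6], x3], x4], x5], x2] + [[[[[x1, x6], x4], x3], x2], x5] - [[[[[x1, x6], x4], x3], x5], x2]


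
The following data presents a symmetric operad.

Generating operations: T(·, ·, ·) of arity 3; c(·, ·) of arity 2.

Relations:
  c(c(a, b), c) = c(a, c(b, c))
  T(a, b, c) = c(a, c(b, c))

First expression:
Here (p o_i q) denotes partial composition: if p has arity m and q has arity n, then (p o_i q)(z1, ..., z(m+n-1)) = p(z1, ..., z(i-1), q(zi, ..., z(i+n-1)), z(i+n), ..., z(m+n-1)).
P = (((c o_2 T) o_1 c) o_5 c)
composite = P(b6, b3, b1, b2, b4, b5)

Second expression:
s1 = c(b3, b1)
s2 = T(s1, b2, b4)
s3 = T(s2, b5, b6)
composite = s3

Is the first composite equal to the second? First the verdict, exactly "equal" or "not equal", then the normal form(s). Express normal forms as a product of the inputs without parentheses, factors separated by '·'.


The first composite normalizes to b6 · b3 · b1 · b2 · b4 · b5
The second composite normalizes to b3 · b1 · b2 · b4 · b5 · b6
Different reductions; not equal.

not equal; the first gives b6 · b3 · b1 · b2 · b4 · b5 and the second b3 · b1 · b2 · b4 · b5 · b6


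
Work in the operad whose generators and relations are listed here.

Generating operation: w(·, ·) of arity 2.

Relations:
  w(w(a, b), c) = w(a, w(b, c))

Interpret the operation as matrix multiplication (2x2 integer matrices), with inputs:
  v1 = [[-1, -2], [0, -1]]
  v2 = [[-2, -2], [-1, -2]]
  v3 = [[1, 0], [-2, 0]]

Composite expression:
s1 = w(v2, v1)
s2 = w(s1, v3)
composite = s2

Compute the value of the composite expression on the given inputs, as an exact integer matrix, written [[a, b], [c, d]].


[[-10, 0], [-7, 0]]

w(v2, v1) = [[2, 6], [1, 4]]
w(w(v2, v1), v3) = [[-10, 0], [-7, 0]]


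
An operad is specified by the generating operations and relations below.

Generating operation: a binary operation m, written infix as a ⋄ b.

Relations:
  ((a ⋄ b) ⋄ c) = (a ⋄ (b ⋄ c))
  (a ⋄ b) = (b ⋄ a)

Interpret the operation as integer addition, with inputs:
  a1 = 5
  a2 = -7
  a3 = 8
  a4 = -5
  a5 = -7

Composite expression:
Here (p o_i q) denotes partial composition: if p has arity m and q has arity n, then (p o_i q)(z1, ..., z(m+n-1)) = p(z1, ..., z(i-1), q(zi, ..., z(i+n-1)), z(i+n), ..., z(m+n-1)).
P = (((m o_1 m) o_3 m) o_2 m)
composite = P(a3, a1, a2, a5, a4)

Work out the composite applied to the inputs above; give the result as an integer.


-6

(a1 ⋄ a2) = -2
(a3 ⋄ (a1 ⋄ a2)) = 6
(a5 ⋄ a4) = -12
((a3 ⋄ (a1 ⋄ a2)) ⋄ (a5 ⋄ a4)) = -6


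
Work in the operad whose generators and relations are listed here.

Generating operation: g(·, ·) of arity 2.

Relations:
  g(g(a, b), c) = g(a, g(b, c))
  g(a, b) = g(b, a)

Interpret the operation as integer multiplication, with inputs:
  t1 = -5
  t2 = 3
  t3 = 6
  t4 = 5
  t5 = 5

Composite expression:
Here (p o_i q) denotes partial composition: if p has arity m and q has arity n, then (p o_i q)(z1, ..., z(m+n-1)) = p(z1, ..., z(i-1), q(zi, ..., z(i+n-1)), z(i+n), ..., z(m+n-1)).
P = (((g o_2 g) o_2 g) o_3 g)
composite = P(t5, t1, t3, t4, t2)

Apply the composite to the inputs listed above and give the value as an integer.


-2250

g(t3, t4) = 30
g(t1, g(t3, t4)) = -150
g(g(t1, g(t3, t4)), t2) = -450
g(t5, g(g(t1, g(t3, t4)), t2)) = -2250


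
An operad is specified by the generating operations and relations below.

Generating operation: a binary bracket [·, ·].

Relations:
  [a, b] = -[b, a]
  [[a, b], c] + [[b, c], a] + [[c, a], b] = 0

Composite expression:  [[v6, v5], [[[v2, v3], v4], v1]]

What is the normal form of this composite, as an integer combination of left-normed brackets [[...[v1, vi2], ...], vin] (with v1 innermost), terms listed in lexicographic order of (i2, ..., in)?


-[[[[[v1, v2], v3], v4], v5], v6] + [[[[[v1, v2], v3], v4], v6], v5] + [[[[[v1, v3], v2], v4], v5], v6] - [[[[[v1, v3], v2], v4], v6], v5] + [[[[[v1, v4], v2], v3], v5], v6] - [[[[[v1, v4], v2], v3], v6], v5] - [[[[[v1, v4], v3], v2], v5], v6] + [[[[[v1, v4], v3], v2], v6], v5]

Left-normed coefficients sit on the v1-initial expansion words.
Composite bracket: [[v6, v5], [[[v2, v3], v4], v1]]
Expanding via [a, b] = ab - ba: 32 signed words (2^5 = 32).
Words beginning with v1 determine it all:
  sign of v1v2v3v4v5v6 is -1, so it contributes -[[[[[v1, v2], v3], v4], v5], v6]
  sign of v1v2v3v4v6v5 is +1, so it contributes +[[[[[v1, v2], v3], v4], v6], v5]
  sign of v1v3v2v4v5v6 is +1, so it contributes +[[[[[v1, v3], v2], v4], v5], v6]
  sign of v1v3v2v4v6v5 is -1, so it contributes -[[[[[v1, v3], v2], v4], v6], v5]
  sign of v1v4v2v3v5v6 is +1, so it contributes +[[[[[v1, v4], v2], v3], v5], v6]
  sign of v1v4v2v3v6v5 is -1, so it contributes -[[[[[v1, v4], v2], v3], v6], v5]
  sign of v1v4v3v2v5v6 is -1, so it contributes -[[[[[v1, v4], v3], v2], v5], v6]
  sign of v1v4v3v2v6v5 is +1, so it contributes +[[[[[v1, v4], v3], v2], v6], v5]


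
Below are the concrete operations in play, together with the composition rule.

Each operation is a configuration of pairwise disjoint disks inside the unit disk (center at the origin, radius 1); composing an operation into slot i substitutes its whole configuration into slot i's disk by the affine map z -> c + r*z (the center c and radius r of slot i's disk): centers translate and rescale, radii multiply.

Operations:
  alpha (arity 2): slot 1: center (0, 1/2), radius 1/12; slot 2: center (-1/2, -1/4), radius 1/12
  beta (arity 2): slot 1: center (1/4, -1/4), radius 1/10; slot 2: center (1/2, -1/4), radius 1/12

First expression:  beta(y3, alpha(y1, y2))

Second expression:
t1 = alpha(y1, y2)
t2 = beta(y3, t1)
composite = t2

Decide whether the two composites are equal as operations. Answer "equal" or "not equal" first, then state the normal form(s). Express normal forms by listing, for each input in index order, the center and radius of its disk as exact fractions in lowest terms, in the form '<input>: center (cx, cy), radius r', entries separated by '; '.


equal; both compose to y1: center (1/2, -5/24), radius 1/144; y2: center (11/24, -13/48), radius 1/144; y3: center (1/4, -1/4), radius 1/10


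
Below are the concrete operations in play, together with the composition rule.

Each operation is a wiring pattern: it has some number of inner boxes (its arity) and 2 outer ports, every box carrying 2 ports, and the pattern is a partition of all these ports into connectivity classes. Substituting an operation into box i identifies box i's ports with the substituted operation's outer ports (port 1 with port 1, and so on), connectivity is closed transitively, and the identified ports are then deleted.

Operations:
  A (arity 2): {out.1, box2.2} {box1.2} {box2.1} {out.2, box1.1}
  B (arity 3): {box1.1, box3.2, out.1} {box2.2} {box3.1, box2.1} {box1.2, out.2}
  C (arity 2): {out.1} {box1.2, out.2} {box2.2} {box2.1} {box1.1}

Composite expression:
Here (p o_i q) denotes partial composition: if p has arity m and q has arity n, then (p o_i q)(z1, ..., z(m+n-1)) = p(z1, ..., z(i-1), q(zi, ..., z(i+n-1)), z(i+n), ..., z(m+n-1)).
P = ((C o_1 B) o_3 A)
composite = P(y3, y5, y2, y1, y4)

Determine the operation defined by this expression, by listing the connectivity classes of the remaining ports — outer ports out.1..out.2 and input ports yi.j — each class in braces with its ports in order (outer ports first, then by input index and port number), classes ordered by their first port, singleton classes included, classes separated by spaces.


{out.1} {out.2, y3.2} {y1.1} {y1.2, y5.1} {y2.1, y3.1} {y2.2} {y4.1} {y4.2} {y5.2}


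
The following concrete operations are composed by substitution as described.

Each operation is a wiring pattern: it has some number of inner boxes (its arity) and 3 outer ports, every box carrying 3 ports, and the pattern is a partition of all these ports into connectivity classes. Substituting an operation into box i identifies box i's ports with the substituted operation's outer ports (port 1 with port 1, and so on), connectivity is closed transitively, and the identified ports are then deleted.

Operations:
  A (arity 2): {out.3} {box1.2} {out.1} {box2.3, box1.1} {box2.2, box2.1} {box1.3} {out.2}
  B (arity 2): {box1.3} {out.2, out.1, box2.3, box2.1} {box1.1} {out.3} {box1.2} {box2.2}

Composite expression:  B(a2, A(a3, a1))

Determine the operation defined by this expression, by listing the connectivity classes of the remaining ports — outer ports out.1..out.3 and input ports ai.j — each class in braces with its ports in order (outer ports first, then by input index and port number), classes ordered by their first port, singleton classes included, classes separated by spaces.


{out.1, out.2} {out.3} {a1.1, a1.2} {a1.3, a3.1} {a2.1} {a2.2} {a2.3} {a3.2} {a3.3}

Treat the ports identified at B as solder joints: merge, then drop.
stage A: inputs (a3, a1), connectivity {out.1} {out.2} {out.3} {a1.1, a1.2} {a1.3, a3.1} {a3.2} {a3.3}, out.j its boundary
stage B: inputs (a2, a3, a1), connectivity {out.1, out.2} {out.3} {a1.1, a1.2} {a1.3, a3.1} {a2.1} {a2.2} {a2.3} {a3.2} {a3.3}, out.j its boundary


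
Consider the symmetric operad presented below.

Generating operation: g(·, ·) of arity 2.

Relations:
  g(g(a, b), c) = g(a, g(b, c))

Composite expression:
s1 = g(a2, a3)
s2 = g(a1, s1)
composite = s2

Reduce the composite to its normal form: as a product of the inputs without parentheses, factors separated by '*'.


a1 * a2 * a3

Key point: g is associative — brackets drop, the a-order remains.
g(a2, a3) collapses to a2 * a3
g(a1, g(a2, a3)) collapses to a1 * a2 * a3


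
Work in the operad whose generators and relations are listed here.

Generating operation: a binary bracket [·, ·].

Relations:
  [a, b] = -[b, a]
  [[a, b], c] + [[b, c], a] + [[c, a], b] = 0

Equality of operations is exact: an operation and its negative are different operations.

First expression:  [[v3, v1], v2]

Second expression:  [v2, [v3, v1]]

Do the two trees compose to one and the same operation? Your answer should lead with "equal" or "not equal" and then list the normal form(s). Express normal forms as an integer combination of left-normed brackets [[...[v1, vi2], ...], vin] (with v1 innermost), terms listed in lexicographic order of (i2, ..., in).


not equal; the first gives -[[v1, v3], v2] and the second [[v1, v3], v2]


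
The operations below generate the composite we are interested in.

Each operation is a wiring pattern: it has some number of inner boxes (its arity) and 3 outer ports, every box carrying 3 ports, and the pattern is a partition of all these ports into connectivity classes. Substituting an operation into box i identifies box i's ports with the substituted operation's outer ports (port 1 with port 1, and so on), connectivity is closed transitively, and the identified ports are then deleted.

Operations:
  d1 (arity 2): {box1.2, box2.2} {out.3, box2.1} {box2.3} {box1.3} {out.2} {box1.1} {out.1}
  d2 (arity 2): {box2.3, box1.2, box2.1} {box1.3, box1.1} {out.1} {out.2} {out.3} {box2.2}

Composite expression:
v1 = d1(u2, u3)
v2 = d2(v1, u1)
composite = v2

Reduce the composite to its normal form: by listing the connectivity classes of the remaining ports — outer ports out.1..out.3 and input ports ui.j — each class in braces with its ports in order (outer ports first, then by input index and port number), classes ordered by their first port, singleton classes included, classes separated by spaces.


{out.1} {out.2} {out.3} {u1.1, u1.3} {u1.2} {u2.1} {u2.2, u3.2} {u2.3} {u3.1} {u3.3}

After gluing at d2, chains via deleted ports link the u-ports.
the subtree at d1 composes to {out.1} {out.2} {out.3, u3.1} {u2.1} {u2.2, u3.2} {u2.3} {u3.3} on (u2, u3); out.j = own outer ports
the subtree at d2 composes to {out.1} {out.2} {out.3} {u1.1, u1.3} {u1.2} {u2.1} {u2.2, u3.2} {u2.3} {u3.1} {u3.3} on (u2, u3, u1); out.j = own outer ports


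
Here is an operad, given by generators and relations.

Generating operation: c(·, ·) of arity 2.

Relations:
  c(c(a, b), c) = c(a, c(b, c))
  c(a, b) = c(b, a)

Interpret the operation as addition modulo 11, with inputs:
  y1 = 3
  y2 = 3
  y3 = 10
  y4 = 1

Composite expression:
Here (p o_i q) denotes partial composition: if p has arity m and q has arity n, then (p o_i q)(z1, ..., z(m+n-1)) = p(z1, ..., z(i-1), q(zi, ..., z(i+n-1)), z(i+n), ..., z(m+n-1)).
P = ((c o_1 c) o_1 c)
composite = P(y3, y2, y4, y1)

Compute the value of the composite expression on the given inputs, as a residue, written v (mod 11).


6 (mod 11)

c(y3, y2) = 2
c(c(y3, y2), y4) = 3
c(c(c(y3, y2), y4), y1) = 6


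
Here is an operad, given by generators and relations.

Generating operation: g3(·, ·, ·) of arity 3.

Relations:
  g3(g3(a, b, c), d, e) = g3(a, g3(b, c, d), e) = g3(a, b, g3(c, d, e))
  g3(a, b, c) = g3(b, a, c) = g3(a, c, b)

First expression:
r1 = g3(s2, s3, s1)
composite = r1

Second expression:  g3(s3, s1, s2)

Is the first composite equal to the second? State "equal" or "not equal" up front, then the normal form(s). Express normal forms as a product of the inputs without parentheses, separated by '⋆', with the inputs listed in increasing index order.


equal: each reduces to s1 ⋆ s2 ⋆ s3


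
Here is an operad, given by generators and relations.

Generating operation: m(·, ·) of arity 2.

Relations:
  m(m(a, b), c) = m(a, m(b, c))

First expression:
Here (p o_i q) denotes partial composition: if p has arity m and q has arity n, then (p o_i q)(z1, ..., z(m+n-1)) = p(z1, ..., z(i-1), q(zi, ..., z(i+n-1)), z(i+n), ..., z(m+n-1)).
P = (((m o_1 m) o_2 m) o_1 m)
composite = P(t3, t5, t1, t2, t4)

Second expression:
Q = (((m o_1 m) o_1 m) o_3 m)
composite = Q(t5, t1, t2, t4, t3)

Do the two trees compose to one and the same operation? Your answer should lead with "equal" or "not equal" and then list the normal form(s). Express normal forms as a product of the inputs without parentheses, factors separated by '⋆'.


not equal: they reduce to t3 ⋆ t5 ⋆ t1 ⋆ t2 ⋆ t4 and t5 ⋆ t1 ⋆ t2 ⋆ t4 ⋆ t3

The first expression reduces to t3 ⋆ t5 ⋆ t1 ⋆ t2 ⋆ t4
The second expression reduces to t5 ⋆ t1 ⋆ t2 ⋆ t4 ⋆ t3
Distinct normal forms: not equal.
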